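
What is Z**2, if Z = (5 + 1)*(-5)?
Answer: 900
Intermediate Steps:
Z = -30 (Z = 6*(-5) = -30)
Z**2 = (-30)**2 = 900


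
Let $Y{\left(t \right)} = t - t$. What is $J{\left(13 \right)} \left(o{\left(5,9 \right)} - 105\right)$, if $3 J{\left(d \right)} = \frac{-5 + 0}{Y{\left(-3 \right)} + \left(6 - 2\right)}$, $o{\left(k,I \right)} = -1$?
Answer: $\frac{265}{6} \approx 44.167$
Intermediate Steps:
$Y{\left(t \right)} = 0$
$J{\left(d \right)} = - \frac{5}{12}$ ($J{\left(d \right)} = \frac{\left(-5 + 0\right) \frac{1}{0 + \left(6 - 2\right)}}{3} = \frac{\left(-5\right) \frac{1}{0 + 4}}{3} = \frac{\left(-5\right) \frac{1}{4}}{3} = \frac{1}{3} \left(- \frac{5}{4}\right) = - \frac{5}{12}$)
$J{\left(13 \right)} \left(o{\left(5,9 \right)} - 105\right) = - \frac{5 \left(-1 - 105\right)}{12} = \left(- \frac{5}{12}\right) \left(-106\right) = \frac{265}{6}$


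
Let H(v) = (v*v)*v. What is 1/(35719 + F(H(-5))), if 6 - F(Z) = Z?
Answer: 1/35850 ≈ 2.7894e-5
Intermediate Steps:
H(v) = v³ (H(v) = v²*v = v³)
F(Z) = 6 - Z
1/(35719 + F(H(-5))) = 1/(35719 + (6 - 1*(-5)³)) = 1/(35719 + (6 - 1*(-125))) = 1/(35719 + (6 + 125)) = 1/(35719 + 131) = 1/35850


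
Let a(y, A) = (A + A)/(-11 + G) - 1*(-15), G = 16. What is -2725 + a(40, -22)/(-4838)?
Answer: -65917781/24190 ≈ -2725.0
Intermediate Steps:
a(y, A) = 15 + 2*A/5 (a(y, A) = (A + A)/(-11 + 16) - 1*(-15) = (2*A)/5 + 15 = (2*A)*(1/5) + 15 = 2*A/5 + 15 = 15 + 2*A/5)
-2725 + a(40, -22)/(-4838) = -2725 + (15 + (2/5)*(-22))/(-4838) = -2725 + (15 - 44/5)*(-1/4838) = -2725 + (31/5)*(-1/4838) = -2725 - 31/24190 = -65917781/24190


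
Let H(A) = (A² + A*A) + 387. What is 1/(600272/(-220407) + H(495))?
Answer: 220407/108095147587 ≈ 2.0390e-6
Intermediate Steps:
H(A) = 387 + 2*A² (H(A) = (A² + A²) + 387 = 2*A² + 387 = 387 + 2*A²)
1/(600272/(-220407) + H(495)) = 1/(600272/(-220407) + (387 + 2*495²)) = 1/(600272*(-1/220407) + (387 + 2*245025)) = 1/(-600272/220407 + (387 + 490050)) = 1/(-600272/220407 + 490437) = 1/(108095147587/220407) = 220407/108095147587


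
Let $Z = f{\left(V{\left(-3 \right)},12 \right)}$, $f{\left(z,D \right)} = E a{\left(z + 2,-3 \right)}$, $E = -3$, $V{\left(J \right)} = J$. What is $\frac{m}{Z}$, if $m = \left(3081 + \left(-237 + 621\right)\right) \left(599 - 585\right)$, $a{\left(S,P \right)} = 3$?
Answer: $-5390$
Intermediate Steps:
$m = 48510$ ($m = \left(3081 + 384\right) 14 = 3465 \cdot 14 = 48510$)
$f{\left(z,D \right)} = -9$ ($f{\left(z,D \right)} = \left(-3\right) 3 = -9$)
$Z = -9$
$\frac{m}{Z} = \frac{48510}{-9} = 48510 \left(- \frac{1}{9}\right) = -5390$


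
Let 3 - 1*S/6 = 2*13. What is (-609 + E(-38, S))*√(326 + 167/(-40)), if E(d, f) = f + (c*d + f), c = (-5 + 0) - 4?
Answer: -543*√128730/20 ≈ -9741.1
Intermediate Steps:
c = -9 (c = -5 - 4 = -9)
S = -138 (S = 18 - 12*13 = 18 - 6*26 = 18 - 156 = -138)
E(d, f) = -9*d + 2*f (E(d, f) = f + (-9*d + f) = f + (f - 9*d) = -9*d + 2*f)
(-609 + E(-38, S))*√(326 + 167/(-40)) = (-609 + (-9*(-38) + 2*(-138)))*√(326 + 167/(-40)) = (-609 + (342 - 276))*√(326 + 167*(-1/40)) = (-609 + 66)*√(326 - 167/40) = -543*√128730/20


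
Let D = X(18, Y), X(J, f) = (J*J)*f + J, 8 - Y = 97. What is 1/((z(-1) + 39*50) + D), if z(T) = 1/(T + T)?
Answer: -2/53737 ≈ -3.7218e-5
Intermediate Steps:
Y = -89 (Y = 8 - 1*97 = 8 - 97 = -89)
z(T) = 1/(2*T)
X(J, f) = J + f*J**2 (X(J, f) = J**2*f + J = f*J**2 + J = J + f*J**2)
D = -28818 (D = 18*(1 + 18*(-89)) = 18*(1 - 1602) = 18*(-1601) = -28818)
1/((z(-1) + 39*50) + D) = 1/(((1/2)/(-1) + 39*50) - 28818) = 1/(((1/2)*(-1) + 1950) - 28818) = 1/((-1/2 + 1950) - 28818) = 1/(3899/2 - 28818) = 1/(-53737/2) = -2/53737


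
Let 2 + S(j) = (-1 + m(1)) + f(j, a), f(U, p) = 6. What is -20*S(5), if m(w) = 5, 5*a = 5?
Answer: -160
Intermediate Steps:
a = 1 (a = (1/5)*5 = 1)
S(j) = 8 (S(j) = -2 + ((-1 + 5) + 6) = -2 + (4 + 6) = -2 + 10 = 8)
-20*S(5) = -20*8 = -160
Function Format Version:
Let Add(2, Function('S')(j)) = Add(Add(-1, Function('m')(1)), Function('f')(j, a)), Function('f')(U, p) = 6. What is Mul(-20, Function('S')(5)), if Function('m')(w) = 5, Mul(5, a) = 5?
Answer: -160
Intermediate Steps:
a = 1 (a = Mul(Rational(1, 5), 5) = 1)
Function('S')(j) = 8 (Function('S')(j) = Add(-2, Add(Add(-1, 5), 6)) = Add(-2, Add(4, 6)) = Add(-2, 10) = 8)
Mul(-20, Function('S')(5)) = Mul(-20, 8) = -160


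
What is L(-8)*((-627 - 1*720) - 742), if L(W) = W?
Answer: 16712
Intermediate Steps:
L(-8)*((-627 - 1*720) - 742) = -8*((-627 - 1*720) - 742) = -8*((-627 - 720) - 742) = -8*(-1347 - 742) = -8*(-2089) = 16712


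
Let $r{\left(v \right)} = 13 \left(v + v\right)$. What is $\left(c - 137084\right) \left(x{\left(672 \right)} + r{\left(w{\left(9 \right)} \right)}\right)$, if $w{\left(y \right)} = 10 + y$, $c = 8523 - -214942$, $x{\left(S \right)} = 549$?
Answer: $90095383$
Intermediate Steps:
$c = 223465$ ($c = 8523 + 214942 = 223465$)
$r{\left(v \right)} = 26 v$ ($r{\left(v \right)} = 13 \cdot 2 v = 26 v$)
$\left(c - 137084\right) \left(x{\left(672 \right)} + r{\left(w{\left(9 \right)} \right)}\right) = \left(223465 - 137084\right) \left(549 + 26 \left(10 + 9\right)\right) = 86381 \left(549 + 26 \cdot 19\right) = 86381 \left(549 + 494\right) = 86381 \cdot 1043 = 90095383$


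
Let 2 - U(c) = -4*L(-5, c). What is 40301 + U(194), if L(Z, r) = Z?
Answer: 40283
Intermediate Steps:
U(c) = -18 (U(c) = 2 - (-4)*(-5) = 2 - 1*20 = 2 - 20 = -18)
40301 + U(194) = 40301 - 18 = 40283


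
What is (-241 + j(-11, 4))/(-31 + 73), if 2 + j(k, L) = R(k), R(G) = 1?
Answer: -121/21 ≈ -5.7619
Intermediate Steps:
j(k, L) = -1 (j(k, L) = -2 + 1 = -1)
(-241 + j(-11, 4))/(-31 + 73) = (-241 - 1)/(-31 + 73) = -242/42 = -242*1/42 = -121/21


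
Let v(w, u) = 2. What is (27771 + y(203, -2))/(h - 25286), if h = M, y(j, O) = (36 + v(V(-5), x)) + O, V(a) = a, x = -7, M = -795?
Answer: -27807/26081 ≈ -1.0662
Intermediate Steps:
y(j, O) = 38 + O (y(j, O) = (36 + 2) + O = 38 + O)
h = -795
(27771 + y(203, -2))/(h - 25286) = (27771 + (38 - 2))/(-795 - 25286) = (27771 + 36)/(-26081) = 27807*(-1/26081) = -27807/26081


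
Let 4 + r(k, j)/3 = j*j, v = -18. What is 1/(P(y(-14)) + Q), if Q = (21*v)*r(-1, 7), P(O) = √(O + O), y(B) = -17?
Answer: -25515/1302030467 - I*√34/2604060934 ≈ -1.9596e-5 - 2.2392e-9*I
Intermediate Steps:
r(k, j) = -12 + 3*j² (r(k, j) = -12 + 3*(j*j) = -12 + 3*j²)
P(O) = √2*√O (P(O) = √(2*O) = √2*√O)
Q = -51030 (Q = (21*(-18))*(-12 + 3*7²) = -378*(-12 + 3*49) = -378*(-12 + 147) = -378*135 = -51030)
1/(P(y(-14)) + Q) = 1/(√2*√(-17) - 51030) = 1/(√2*(I*√17) - 51030) = 1/(I*√34 - 51030) = 1/(-51030 + I*√34)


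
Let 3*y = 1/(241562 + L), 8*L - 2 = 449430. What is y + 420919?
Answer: 375974531938/893223 ≈ 4.2092e+5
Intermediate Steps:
L = 56179 (L = ¼ + (⅛)*449430 = ¼ + 224715/4 = 56179)
y = 1/893223 (y = 1/(3*(241562 + 56179)) = (⅓)/297741 = (⅓)*(1/297741) = 1/893223 ≈ 1.1195e-6)
y + 420919 = 1/893223 + 420919 = 375974531938/893223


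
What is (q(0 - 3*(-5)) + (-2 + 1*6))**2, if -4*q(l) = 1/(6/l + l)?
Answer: 1505529/94864 ≈ 15.870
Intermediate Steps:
q(l) = -1/(4*(l + 6/l)) (q(l) = -1/(4*(6/l + l)) = -1/(4*(l + 6/l)))
(q(0 - 3*(-5)) + (-2 + 1*6))**2 = (-(0 - 3*(-5))/(24 + 4*(0 - 3*(-5))**2) + (-2 + 1*6))**2 = (-(0 + 15)/(24 + 4*(0 + 15)**2) + (-2 + 6))**2 = (-1*15/(24 + 4*15**2) + 4)**2 = (-1*15/(24 + 4*225) + 4)**2 = (-1*15/(24 + 900) + 4)**2 = (-1*15/924 + 4)**2 = (-1*15*1/924 + 4)**2 = (-5/308 + 4)**2 = (1227/308)**2 = 1505529/94864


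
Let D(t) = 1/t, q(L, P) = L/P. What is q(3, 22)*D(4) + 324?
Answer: 28515/88 ≈ 324.03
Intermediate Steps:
q(3, 22)*D(4) + 324 = (3/22)/4 + 324 = (3*(1/22))*(1/4) + 324 = (3/22)*(1/4) + 324 = 3/88 + 324 = 28515/88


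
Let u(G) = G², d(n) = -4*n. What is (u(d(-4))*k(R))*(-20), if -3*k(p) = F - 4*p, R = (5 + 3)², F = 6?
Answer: -1280000/3 ≈ -4.2667e+5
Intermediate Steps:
R = 64 (R = 8² = 64)
k(p) = -2 + 4*p/3 (k(p) = -(6 - 4*p)/3 = -2 + 4*p/3)
(u(d(-4))*k(R))*(-20) = ((-4*(-4))²*(-2 + (4/3)*64))*(-20) = (16²*(-2 + 256/3))*(-20) = (256*(250/3))*(-20) = (64000/3)*(-20) = -1280000/3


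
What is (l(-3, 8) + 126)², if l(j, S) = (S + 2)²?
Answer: 51076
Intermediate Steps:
l(j, S) = (2 + S)²
(l(-3, 8) + 126)² = ((2 + 8)² + 126)² = (10² + 126)² = (100 + 126)² = 226² = 51076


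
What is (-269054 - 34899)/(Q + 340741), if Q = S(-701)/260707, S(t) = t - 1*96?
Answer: -79242674771/88833563090 ≈ -0.89204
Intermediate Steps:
S(t) = -96 + t (S(t) = t - 96 = -96 + t)
Q = -797/260707 (Q = (-96 - 701)/260707 = -797*1/260707 = -797/260707 ≈ -0.0030571)
(-269054 - 34899)/(Q + 340741) = (-269054 - 34899)/(-797/260707 + 340741) = -303953/88833563090/260707 = -303953*260707/88833563090 = -79242674771/88833563090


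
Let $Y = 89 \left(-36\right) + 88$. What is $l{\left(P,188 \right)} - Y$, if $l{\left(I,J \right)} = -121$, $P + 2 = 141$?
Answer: $2995$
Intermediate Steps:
$P = 139$ ($P = -2 + 141 = 139$)
$Y = -3116$ ($Y = -3204 + 88 = -3116$)
$l{\left(P,188 \right)} - Y = -121 - -3116 = -121 + 3116 = 2995$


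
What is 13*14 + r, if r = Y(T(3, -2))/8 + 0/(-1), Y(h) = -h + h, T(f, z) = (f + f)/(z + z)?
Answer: 182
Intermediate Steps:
T(f, z) = f/z (T(f, z) = (2*f)/((2*z)) = (2*f)*(1/(2*z)) = f/z)
Y(h) = 0
r = 0 (r = 0/8 + 0/(-1) = 0*(⅛) + 0*(-1) = 0 + 0 = 0)
13*14 + r = 13*14 + 0 = 182 + 0 = 182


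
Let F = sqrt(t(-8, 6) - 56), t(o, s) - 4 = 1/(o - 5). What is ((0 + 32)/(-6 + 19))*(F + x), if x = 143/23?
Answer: 352/23 + 32*I*sqrt(8801)/169 ≈ 15.304 + 17.764*I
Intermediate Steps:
t(o, s) = 4 + 1/(-5 + o) (t(o, s) = 4 + 1/(o - 5) = 4 + 1/(-5 + o))
x = 143/23 (x = 143*(1/23) = 143/23 ≈ 6.2174)
F = I*sqrt(8801)/13 (F = sqrt((-19 + 4*(-8))/(-5 - 8) - 56) = sqrt((-19 - 32)/(-13) - 56) = sqrt(-1/13*(-51) - 56) = sqrt(51/13 - 56) = sqrt(-677/13) = I*sqrt(8801)/13 ≈ 7.2164*I)
((0 + 32)/(-6 + 19))*(F + x) = ((0 + 32)/(-6 + 19))*(I*sqrt(8801)/13 + 143/23) = (32/13)*(143/23 + I*sqrt(8801)/13) = (32*(1/13))*(143/23 + I*sqrt(8801)/13) = 32*(143/23 + I*sqrt(8801)/13)/13 = 352/23 + 32*I*sqrt(8801)/169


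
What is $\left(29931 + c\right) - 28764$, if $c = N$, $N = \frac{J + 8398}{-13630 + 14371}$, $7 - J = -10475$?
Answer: $\frac{883627}{741} \approx 1192.5$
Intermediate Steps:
$J = 10482$ ($J = 7 - -10475 = 7 + 10475 = 10482$)
$N = \frac{18880}{741}$ ($N = \frac{10482 + 8398}{-13630 + 14371} = \frac{18880}{741} \approx 25.479$)
$c = \frac{18880}{741} \approx 25.479$
$\left(29931 + c\right) - 28764 = \left(29931 + \frac{18880}{741}\right) - 28764 = \frac{22197751}{741} - 28764 = \frac{883627}{741}$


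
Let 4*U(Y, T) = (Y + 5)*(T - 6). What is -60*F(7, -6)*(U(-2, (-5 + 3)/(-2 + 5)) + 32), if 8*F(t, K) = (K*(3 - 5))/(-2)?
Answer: 1215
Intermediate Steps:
F(t, K) = K/8 (F(t, K) = ((K*(3 - 5))/(-2))/8 = ((K*(-2))*(-½))/8 = (-2*K*(-½))/8 = K/8)
U(Y, T) = (-6 + T)*(5 + Y)/4 (U(Y, T) = ((Y + 5)*(T - 6))/4 = ((5 + Y)*(-6 + T))/4 = ((-6 + T)*(5 + Y))/4 = (-6 + T)*(5 + Y)/4)
-60*F(7, -6)*(U(-2, (-5 + 3)/(-2 + 5)) + 32) = -60*(⅛)*(-6)*((-15/2 - 3/2*(-2) + 5*((-5 + 3)/(-2 + 5))/4 + (¼)*((-5 + 3)/(-2 + 5))*(-2)) + 32) = -(-45)*((-15/2 + 3 + 5*(-2/3)/4 + (¼)*(-2/3)*(-2)) + 32) = -(-45)*((-15/2 + 3 + 5*(-2*⅓)/4 + (¼)*(-2*⅓)*(-2)) + 32) = -(-45)*((-15/2 + 3 + (5/4)*(-⅔) + (¼)*(-⅔)*(-2)) + 32) = -(-45)*((-15/2 + 3 - ⅚ + ⅓) + 32) = -(-45)*(-5 + 32) = -(-45)*27 = -60*(-81/4) = 1215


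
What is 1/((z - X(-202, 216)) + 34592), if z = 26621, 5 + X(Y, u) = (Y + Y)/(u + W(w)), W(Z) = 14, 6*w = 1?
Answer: 115/7040272 ≈ 1.6335e-5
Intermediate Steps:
w = 1/6 (w = (1/6)*1 = 1/6 ≈ 0.16667)
X(Y, u) = -5 + 2*Y/(14 + u) (X(Y, u) = -5 + (Y + Y)/(u + 14) = -5 + (2*Y)/(14 + u) = -5 + 2*Y/(14 + u))
1/((z - X(-202, 216)) + 34592) = 1/((26621 - (-70 - 5*216 + 2*(-202))/(14 + 216)) + 34592) = 1/((26621 - (-70 - 1080 - 404)/230) + 34592) = 1/((26621 - (-1554)/230) + 34592) = 1/((26621 - 1*(-777/115)) + 34592) = 1/((26621 + 777/115) + 34592) = 1/(3062192/115 + 34592) = 1/(7040272/115) = 115/7040272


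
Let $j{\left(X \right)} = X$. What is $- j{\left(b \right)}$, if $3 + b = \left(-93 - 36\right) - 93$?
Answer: $225$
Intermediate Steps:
$b = -225$ ($b = -3 - 222 = -225$)
$- j{\left(b \right)} = \left(-1\right) \left(-225\right) = 225$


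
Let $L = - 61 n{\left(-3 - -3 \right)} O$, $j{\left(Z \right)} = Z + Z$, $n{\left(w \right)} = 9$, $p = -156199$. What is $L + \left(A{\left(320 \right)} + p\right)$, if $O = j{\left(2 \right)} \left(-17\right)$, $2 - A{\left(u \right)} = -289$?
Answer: $-118576$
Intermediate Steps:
$j{\left(Z \right)} = 2 Z$
$A{\left(u \right)} = 291$ ($A{\left(u \right)} = 2 - -289 = 2 + 289 = 291$)
$O = -68$ ($O = 2 \cdot 2 \left(-17\right) = 4 \left(-17\right) = -68$)
$L = 37332$ ($L = \left(-61\right) 9 \left(-68\right) = \left(-549\right) \left(-68\right) = 37332$)
$L + \left(A{\left(320 \right)} + p\right) = 37332 + \left(291 - 156199\right) = 37332 - 155908 = -118576$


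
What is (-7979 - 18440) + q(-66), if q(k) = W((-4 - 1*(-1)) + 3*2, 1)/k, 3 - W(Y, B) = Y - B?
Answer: -1743655/66 ≈ -26419.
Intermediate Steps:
W(Y, B) = 3 + B - Y (W(Y, B) = 3 - (Y - B) = 3 + (B - Y) = 3 + B - Y)
q(k) = 1/k (q(k) = (3 + 1 - ((-4 - 1*(-1)) + 3*2))/k = (3 + 1 - ((-4 + 1) + 6))/k = (3 + 1 - (-3 + 6))/k = (3 + 1 - 1*3)/k = (3 + 1 - 3)/k = 1/k)
(-7979 - 18440) + q(-66) = (-7979 - 18440) + 1/(-66) = -26419 - 1/66 = -1743655/66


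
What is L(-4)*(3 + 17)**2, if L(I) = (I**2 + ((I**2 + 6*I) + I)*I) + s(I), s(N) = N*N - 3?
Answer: 30800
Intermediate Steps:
s(N) = -3 + N**2 (s(N) = N**2 - 3 = -3 + N**2)
L(I) = -3 + 2*I**2 + I*(I**2 + 7*I) (L(I) = (I**2 + ((I**2 + 6*I) + I)*I) + (-3 + I**2) = (I**2 + (I**2 + 7*I)*I) + (-3 + I**2) = (I**2 + I*(I**2 + 7*I)) + (-3 + I**2) = -3 + 2*I**2 + I*(I**2 + 7*I))
L(-4)*(3 + 17)**2 = (-3 + (-4)**3 + 9*(-4)**2)*(3 + 17)**2 = (-3 - 64 + 9*16)*20**2 = (-3 - 64 + 144)*400 = 77*400 = 30800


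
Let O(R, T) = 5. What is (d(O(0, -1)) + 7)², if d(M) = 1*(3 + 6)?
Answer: 256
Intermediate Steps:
d(M) = 9 (d(M) = 1*9 = 9)
(d(O(0, -1)) + 7)² = (9 + 7)² = 16² = 256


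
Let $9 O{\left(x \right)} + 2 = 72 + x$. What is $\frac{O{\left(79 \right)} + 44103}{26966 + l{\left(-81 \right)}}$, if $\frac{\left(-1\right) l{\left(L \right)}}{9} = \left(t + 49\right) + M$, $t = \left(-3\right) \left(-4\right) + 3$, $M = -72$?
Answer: $\frac{198538}{121671} \approx 1.6318$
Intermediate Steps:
$t = 15$ ($t = 12 + 3 = 15$)
$l{\left(L \right)} = 72$ ($l{\left(L \right)} = - 9 \left(\left(15 + 49\right) - 72\right) = - 9 \left(64 - 72\right) = \left(-9\right) \left(-8\right) = 72$)
$O{\left(x \right)} = \frac{70}{9} + \frac{x}{9}$ ($O{\left(x \right)} = - \frac{2}{9} + \frac{72 + x}{9} = - \frac{2}{9} + \left(8 + \frac{x}{9}\right) = \frac{70}{9} + \frac{x}{9}$)
$\frac{O{\left(79 \right)} + 44103}{26966 + l{\left(-81 \right)}} = \frac{\left(\frac{70}{9} + \frac{1}{9} \cdot 79\right) + 44103}{26966 + 72} = \frac{\left(\frac{70}{9} + \frac{79}{9}\right) + 44103}{27038} = \left(\frac{149}{9} + 44103\right) \frac{1}{27038} = \frac{397076}{9} \cdot \frac{1}{27038} = \frac{198538}{121671}$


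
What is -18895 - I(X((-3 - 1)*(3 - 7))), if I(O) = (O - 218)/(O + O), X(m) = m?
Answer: -302219/16 ≈ -18889.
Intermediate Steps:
I(O) = (-218 + O)/(2*O) (I(O) = (-218 + O)/((2*O)) = (-218 + O)*(1/(2*O)) = (-218 + O)/(2*O))
-18895 - I(X((-3 - 1)*(3 - 7))) = -18895 - (-218 + (-3 - 1)*(3 - 7))/(2*((-3 - 1)*(3 - 7))) = -18895 - (-218 - 4*(-4))/(2*((-4*(-4)))) = -18895 - (-218 + 16)/(2*16) = -18895 - (-202)/(2*16) = -18895 - 1*(-101/16) = -18895 + 101/16 = -302219/16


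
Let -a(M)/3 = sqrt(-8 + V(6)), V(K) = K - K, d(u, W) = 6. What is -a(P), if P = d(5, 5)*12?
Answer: 6*I*sqrt(2) ≈ 8.4853*I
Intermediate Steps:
V(K) = 0
P = 72 (P = 6*12 = 72)
a(M) = -6*I*sqrt(2) (a(M) = -3*sqrt(-8 + 0) = -6*I*sqrt(2))
-a(P) = -(-6)*I*sqrt(2) = 6*I*sqrt(2)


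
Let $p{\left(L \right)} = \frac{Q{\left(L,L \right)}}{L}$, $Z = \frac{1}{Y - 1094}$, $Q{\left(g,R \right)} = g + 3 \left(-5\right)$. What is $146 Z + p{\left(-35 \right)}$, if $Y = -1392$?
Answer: $\frac{11919}{8701} \approx 1.3698$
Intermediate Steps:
$Q{\left(g,R \right)} = -15 + g$ ($Q{\left(g,R \right)} = g - 15 = -15 + g$)
$Z = - \frac{1}{2486}$ ($Z = \frac{1}{-1392 - 1094} = \frac{1}{-2486} = - \frac{1}{2486} \approx -0.00040225$)
$p{\left(L \right)} = \frac{-15 + L}{L}$
$146 Z + p{\left(-35 \right)} = 146 \left(- \frac{1}{2486}\right) + \frac{-15 - 35}{-35} = - \frac{73}{1243} - - \frac{10}{7} = - \frac{73}{1243} + \frac{10}{7} = \frac{11919}{8701}$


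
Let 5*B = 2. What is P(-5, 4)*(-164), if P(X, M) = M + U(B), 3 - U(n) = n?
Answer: -5412/5 ≈ -1082.4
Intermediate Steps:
B = 2/5 (B = (1/5)*2 = 2/5 ≈ 0.40000)
U(n) = 3 - n
P(X, M) = 13/5 + M (P(X, M) = M + (3 - 1*2/5) = M + (3 - 2/5) = M + 13/5 = 13/5 + M)
P(-5, 4)*(-164) = (13/5 + 4)*(-164) = (33/5)*(-164) = -5412/5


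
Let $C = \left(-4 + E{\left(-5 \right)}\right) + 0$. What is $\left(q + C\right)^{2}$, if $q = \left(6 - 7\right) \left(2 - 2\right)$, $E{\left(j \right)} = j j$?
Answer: $441$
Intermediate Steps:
$E{\left(j \right)} = j^{2}$
$C = 21$ ($C = \left(-4 + \left(-5\right)^{2}\right) + 0 = \left(-4 + 25\right) + 0 = 21 + 0 = 21$)
$q = 0$ ($q = \left(-1\right) 0 = 0$)
$\left(q + C\right)^{2} = \left(0 + 21\right)^{2} = 21^{2} = 441$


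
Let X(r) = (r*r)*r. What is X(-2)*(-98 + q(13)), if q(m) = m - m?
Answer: 784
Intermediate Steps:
q(m) = 0
X(r) = r**3 (X(r) = r**2*r = r**3)
X(-2)*(-98 + q(13)) = (-2)**3*(-98 + 0) = -8*(-98) = 784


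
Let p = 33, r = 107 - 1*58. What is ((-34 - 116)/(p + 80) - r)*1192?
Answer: -6778904/113 ≈ -59990.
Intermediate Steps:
r = 49 (r = 107 - 58 = 49)
((-34 - 116)/(p + 80) - r)*1192 = ((-34 - 116)/(33 + 80) - 1*49)*1192 = (-150/113 - 49)*1192 = -5687/113*1192 = -6778904/113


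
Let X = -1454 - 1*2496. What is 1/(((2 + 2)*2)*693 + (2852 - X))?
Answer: 1/12346 ≈ 8.0998e-5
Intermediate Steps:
X = -3950 (X = -1454 - 2496 = -3950)
1/(((2 + 2)*2)*693 + (2852 - X)) = 1/(((2 + 2)*2)*693 + (2852 - 1*(-3950))) = 1/((4*2)*693 + (2852 + 3950)) = 1/(8*693 + 6802) = 1/(5544 + 6802) = 1/12346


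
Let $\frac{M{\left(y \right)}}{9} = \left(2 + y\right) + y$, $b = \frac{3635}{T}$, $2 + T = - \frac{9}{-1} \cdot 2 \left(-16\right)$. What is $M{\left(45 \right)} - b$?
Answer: $\frac{48751}{58} \approx 840.53$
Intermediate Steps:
$T = -290$ ($T = -2 + - \frac{9}{-1} \cdot 2 \left(-16\right) = -2 + \left(-9\right) \left(-1\right) 2 \left(-16\right) = -2 + 9 \cdot 2 \left(-16\right) = -2 + 18 \left(-16\right) = -2 - 288 = -290$)
$b = - \frac{727}{58}$ ($b = \frac{3635}{-290} = 3635 \left(- \frac{1}{290}\right) = - \frac{727}{58} \approx -12.534$)
$M{\left(y \right)} = 18 + 18 y$ ($M{\left(y \right)} = 9 \left(\left(2 + y\right) + y\right) = 9 \left(2 + 2 y\right) = 18 + 18 y$)
$M{\left(45 \right)} - b = \left(18 + 18 \cdot 45\right) - - \frac{727}{58} = \left(18 + 810\right) + \frac{727}{58} = 828 + \frac{727}{58} = \frac{48751}{58}$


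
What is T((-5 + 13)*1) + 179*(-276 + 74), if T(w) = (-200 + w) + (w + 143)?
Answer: -36199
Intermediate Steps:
T(w) = -57 + 2*w (T(w) = (-200 + w) + (143 + w) = -57 + 2*w)
T((-5 + 13)*1) + 179*(-276 + 74) = (-57 + 2*((-5 + 13)*1)) + 179*(-276 + 74) = (-57 + 2*(8*1)) + 179*(-202) = (-57 + 2*8) - 36158 = (-57 + 16) - 36158 = -41 - 36158 = -36199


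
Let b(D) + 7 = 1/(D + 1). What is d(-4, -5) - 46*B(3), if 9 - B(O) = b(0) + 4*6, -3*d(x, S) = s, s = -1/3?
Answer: 3727/9 ≈ 414.11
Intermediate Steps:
s = -1/3 (s = -1*1/3 = -1/3 ≈ -0.33333)
b(D) = -7 + 1/(1 + D) (b(D) = -7 + 1/(D + 1) = -7 + 1/(1 + D))
d(x, S) = 1/9 (d(x, S) = -1/3*(-1/3) = 1/9)
B(O) = -9 (B(O) = 9 - ((-6 - 7*0)/(1 + 0) + 4*6) = 9 - ((-6 + 0)/1 + 24) = 9 - (1*(-6) + 24) = 9 - (-6 + 24) = 9 - 1*18 = 9 - 18 = -9)
d(-4, -5) - 46*B(3) = 1/9 - 46*(-9) = 1/9 + 414 = 3727/9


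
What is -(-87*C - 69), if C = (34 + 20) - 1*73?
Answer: -1584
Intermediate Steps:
C = -19 (C = 54 - 73 = -19)
-(-87*C - 69) = -(-87*(-19) - 69) = -(1653 - 69) = -1*1584 = -1584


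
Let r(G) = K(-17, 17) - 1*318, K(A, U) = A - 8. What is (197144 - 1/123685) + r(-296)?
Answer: 24341331684/123685 ≈ 1.9680e+5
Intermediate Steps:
K(A, U) = -8 + A
r(G) = -343 (r(G) = (-8 - 17) - 1*318 = -25 - 318 = -343)
(197144 - 1/123685) + r(-296) = (197144 - 1/123685) - 343 = 24383755639/123685 - 343 = 24341331684/123685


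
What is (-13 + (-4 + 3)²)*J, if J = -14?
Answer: 168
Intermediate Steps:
(-13 + (-4 + 3)²)*J = (-13 + (-4 + 3)²)*(-14) = (-13 + (-1)²)*(-14) = (-13 + 1)*(-14) = -12*(-14) = 168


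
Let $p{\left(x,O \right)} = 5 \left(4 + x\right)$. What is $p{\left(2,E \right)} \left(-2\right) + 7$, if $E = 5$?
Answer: $-53$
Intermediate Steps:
$p{\left(x,O \right)} = 20 + 5 x$
$p{\left(2,E \right)} \left(-2\right) + 7 = \left(20 + 5 \cdot 2\right) \left(-2\right) + 7 = \left(20 + 10\right) \left(-2\right) + 7 = 30 \left(-2\right) + 7 = -60 + 7 = -53$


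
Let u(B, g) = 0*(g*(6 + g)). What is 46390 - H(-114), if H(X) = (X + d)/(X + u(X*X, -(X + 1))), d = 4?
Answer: 2644175/57 ≈ 46389.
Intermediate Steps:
u(B, g) = 0
H(X) = (4 + X)/X (H(X) = (X + 4)/(X + 0) = (4 + X)/X)
46390 - H(-114) = 46390 - (4 - 114)/(-114) = 46390 - (-1)*(-110)/114 = 46390 - 1*55/57 = 46390 - 55/57 = 2644175/57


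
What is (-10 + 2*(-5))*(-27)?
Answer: 540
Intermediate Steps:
(-10 + 2*(-5))*(-27) = (-10 - 10)*(-27) = -20*(-27) = 540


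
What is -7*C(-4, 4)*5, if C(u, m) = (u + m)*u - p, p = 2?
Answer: 70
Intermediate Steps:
C(u, m) = -2 + u*(m + u) (C(u, m) = (u + m)*u - 1*2 = (m + u)*u - 2 = u*(m + u) - 2 = -2 + u*(m + u))
-7*C(-4, 4)*5 = -7*(-2 + (-4)**2 + 4*(-4))*5 = -7*(-2 + 16 - 16)*5 = -7*(-2)*5 = 14*5 = 70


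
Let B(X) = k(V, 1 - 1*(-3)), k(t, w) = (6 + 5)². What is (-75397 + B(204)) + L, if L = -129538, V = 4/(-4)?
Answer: -204814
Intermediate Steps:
V = -1 (V = 4*(-¼) = -1)
k(t, w) = 121 (k(t, w) = 11² = 121)
B(X) = 121
(-75397 + B(204)) + L = (-75397 + 121) - 129538 = -75276 - 129538 = -204814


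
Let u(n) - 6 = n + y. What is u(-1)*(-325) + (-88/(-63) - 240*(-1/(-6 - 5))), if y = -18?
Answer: 2913773/693 ≈ 4204.6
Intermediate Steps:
u(n) = -12 + n (u(n) = 6 + (n - 18) = 6 + (-18 + n) = -12 + n)
u(-1)*(-325) + (-88/(-63) - 240*(-1/(-6 - 5))) = (-12 - 1)*(-325) + (-88/(-63) - 240*(-1/(-6 - 5))) = -13*(-325) + (-88*(-1/63) - 240/((-1*(-11)))) = 4225 + (88/63 - 240/11) = 4225 - 14152/693 = 2913773/693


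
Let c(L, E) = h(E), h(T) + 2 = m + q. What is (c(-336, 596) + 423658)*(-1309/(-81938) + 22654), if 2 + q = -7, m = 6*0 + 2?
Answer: 786387763772889/81938 ≈ 9.5974e+9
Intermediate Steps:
m = 2 (m = 0 + 2 = 2)
q = -9 (q = -2 - 7 = -9)
h(T) = -9 (h(T) = -2 + (2 - 9) = -2 - 7 = -9)
c(L, E) = -9
(c(-336, 596) + 423658)*(-1309/(-81938) + 22654) = (-9 + 423658)*(-1309/(-81938) + 22654) = 423649*(-1309*(-1/81938) + 22654) = 423649*(1309/81938 + 22654) = 423649*(1856224761/81938) = 786387763772889/81938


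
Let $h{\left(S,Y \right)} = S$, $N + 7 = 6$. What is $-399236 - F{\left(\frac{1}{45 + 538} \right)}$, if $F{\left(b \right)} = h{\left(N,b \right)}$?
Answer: $-399235$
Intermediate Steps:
$N = -1$ ($N = -7 + 6 = -1$)
$F{\left(b \right)} = -1$
$-399236 - F{\left(\frac{1}{45 + 538} \right)} = -399236 - -1 = -399236 + 1 = -399235$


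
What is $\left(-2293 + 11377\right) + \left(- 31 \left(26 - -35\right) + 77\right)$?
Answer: $7270$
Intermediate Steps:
$\left(-2293 + 11377\right) + \left(- 31 \left(26 - -35\right) + 77\right) = 9084 + \left(- 31 \left(26 + 35\right) + 77\right) = 9084 + \left(\left(-31\right) 61 + 77\right) = 9084 + \left(-1891 + 77\right) = 9084 - 1814 = 7270$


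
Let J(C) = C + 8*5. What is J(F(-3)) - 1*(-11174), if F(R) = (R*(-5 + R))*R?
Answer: 11142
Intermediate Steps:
F(R) = R²*(-5 + R)
J(C) = 40 + C (J(C) = C + 40 = 40 + C)
J(F(-3)) - 1*(-11174) = (40 + (-3)²*(-5 - 3)) - 1*(-11174) = (40 + 9*(-8)) + 11174 = (40 - 72) + 11174 = -32 + 11174 = 11142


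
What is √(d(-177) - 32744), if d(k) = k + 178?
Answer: I*√32743 ≈ 180.95*I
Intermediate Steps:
d(k) = 178 + k
√(d(-177) - 32744) = √((178 - 177) - 32744) = √(1 - 32744) = √(-32743) = I*√32743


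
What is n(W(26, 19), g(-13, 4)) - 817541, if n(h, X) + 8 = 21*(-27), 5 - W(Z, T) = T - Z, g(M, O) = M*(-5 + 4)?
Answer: -818116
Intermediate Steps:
g(M, O) = -M (g(M, O) = M*(-1) = -M)
W(Z, T) = 5 + Z - T (W(Z, T) = 5 - (T - Z) = 5 + (Z - T) = 5 + Z - T)
n(h, X) = -575 (n(h, X) = -8 + 21*(-27) = -8 - 567 = -575)
n(W(26, 19), g(-13, 4)) - 817541 = -575 - 817541 = -818116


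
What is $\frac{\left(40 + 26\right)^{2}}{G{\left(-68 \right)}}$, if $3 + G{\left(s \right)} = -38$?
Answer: $- \frac{4356}{41} \approx -106.24$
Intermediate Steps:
$G{\left(s \right)} = -41$ ($G{\left(s \right)} = -3 - 38 = -41$)
$\frac{\left(40 + 26\right)^{2}}{G{\left(-68 \right)}} = \frac{\left(40 + 26\right)^{2}}{-41} = 66^{2} \left(- \frac{1}{41}\right) = 4356 \left(- \frac{1}{41}\right) = - \frac{4356}{41}$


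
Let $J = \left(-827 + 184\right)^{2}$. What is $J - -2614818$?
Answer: $3028267$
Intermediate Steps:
$J = 413449$ ($J = \left(-643\right)^{2} = 413449$)
$J - -2614818 = 413449 - -2614818 = 413449 + 2614818 = 3028267$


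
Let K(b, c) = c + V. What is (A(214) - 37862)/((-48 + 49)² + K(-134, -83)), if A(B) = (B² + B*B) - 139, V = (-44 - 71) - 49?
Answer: -53591/246 ≈ -217.85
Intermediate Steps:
V = -164 (V = -115 - 49 = -164)
K(b, c) = -164 + c (K(b, c) = c - 164 = -164 + c)
A(B) = -139 + 2*B² (A(B) = (B² + B²) - 139 = 2*B² - 139 = -139 + 2*B²)
(A(214) - 37862)/((-48 + 49)² + K(-134, -83)) = ((-139 + 2*214²) - 37862)/((-48 + 49)² + (-164 - 83)) = ((-139 + 2*45796) - 37862)/(1² - 247) = ((-139 + 91592) - 37862)/(1 - 247) = (91453 - 37862)/(-246) = 53591*(-1/246) = -53591/246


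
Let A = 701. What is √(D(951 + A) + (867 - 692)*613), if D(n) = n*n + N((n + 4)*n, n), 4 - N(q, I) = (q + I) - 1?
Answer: 2*√24755 ≈ 314.67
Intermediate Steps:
N(q, I) = 5 - I - q (N(q, I) = 4 - ((q + I) - 1) = 4 - ((I + q) - 1) = 4 - (-1 + I + q) = 4 + (1 - I - q) = 5 - I - q)
D(n) = 5 + n² - n - n*(4 + n) (D(n) = n*n + (5 - n - (n + 4)*n) = n² + (5 - n - (4 + n)*n) = n² + (5 - n - n*(4 + n)) = 5 + n² - n - n*(4 + n))
√(D(951 + A) + (867 - 692)*613) = √((5 - 5*(951 + 701)) + (867 - 692)*613) = √((5 - 5*1652) + 175*613) = √((5 - 8260) + 107275) = √(-8255 + 107275) = √99020 = 2*√24755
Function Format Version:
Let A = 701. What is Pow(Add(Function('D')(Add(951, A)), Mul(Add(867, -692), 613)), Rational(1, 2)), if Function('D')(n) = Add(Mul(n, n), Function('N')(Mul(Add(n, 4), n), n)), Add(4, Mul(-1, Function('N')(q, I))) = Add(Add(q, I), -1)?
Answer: Mul(2, Pow(24755, Rational(1, 2))) ≈ 314.67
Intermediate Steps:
Function('N')(q, I) = Add(5, Mul(-1, I), Mul(-1, q)) (Function('N')(q, I) = Add(4, Mul(-1, Add(Add(q, I), -1))) = Add(4, Mul(-1, Add(Add(I, q), -1))) = Add(4, Mul(-1, Add(-1, I, q))) = Add(4, Add(1, Mul(-1, I), Mul(-1, q))) = Add(5, Mul(-1, I), Mul(-1, q)))
Function('D')(n) = Add(5, Pow(n, 2), Mul(-1, n), Mul(-1, n, Add(4, n))) (Function('D')(n) = Add(Mul(n, n), Add(5, Mul(-1, n), Mul(-1, Mul(Add(n, 4), n)))) = Add(Pow(n, 2), Add(5, Mul(-1, n), Mul(-1, Mul(Add(4, n), n)))) = Add(Pow(n, 2), Add(5, Mul(-1, n), Mul(-1, Mul(n, Add(4, n))))) = Add(Pow(n, 2), Add(5, Mul(-1, n), Mul(-1, n, Add(4, n)))) = Add(5, Pow(n, 2), Mul(-1, n), Mul(-1, n, Add(4, n))))
Pow(Add(Function('D')(Add(951, A)), Mul(Add(867, -692), 613)), Rational(1, 2)) = Pow(Add(Add(5, Mul(-5, Add(951, 701))), Mul(Add(867, -692), 613)), Rational(1, 2)) = Pow(Add(Add(5, Mul(-5, 1652)), Mul(175, 613)), Rational(1, 2)) = Pow(Add(Add(5, -8260), 107275), Rational(1, 2)) = Pow(Add(-8255, 107275), Rational(1, 2)) = Pow(99020, Rational(1, 2)) = Mul(2, Pow(24755, Rational(1, 2)))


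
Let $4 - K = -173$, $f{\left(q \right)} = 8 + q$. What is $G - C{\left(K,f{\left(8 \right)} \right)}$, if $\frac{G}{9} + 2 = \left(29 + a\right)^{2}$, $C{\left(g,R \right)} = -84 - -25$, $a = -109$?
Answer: $57641$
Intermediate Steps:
$K = 177$ ($K = 4 - -173 = 4 + 173 = 177$)
$C{\left(g,R \right)} = -59$ ($C{\left(g,R \right)} = -84 + 25 = -59$)
$G = 57582$ ($G = -18 + 9 \left(29 - 109\right)^{2} = -18 + 9 \left(-80\right)^{2} = -18 + 9 \cdot 6400 = -18 + 57600 = 57582$)
$G - C{\left(K,f{\left(8 \right)} \right)} = 57582 - -59 = 57582 + 59 = 57641$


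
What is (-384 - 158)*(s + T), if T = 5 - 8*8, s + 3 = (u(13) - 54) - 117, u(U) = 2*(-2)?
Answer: 128454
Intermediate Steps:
u(U) = -4
s = -178 (s = -3 + ((-4 - 54) - 117) = -3 + (-58 - 117) = -3 - 175 = -178)
T = -59 (T = 5 - 64 = -59)
(-384 - 158)*(s + T) = (-384 - 158)*(-178 - 59) = -542*(-237) = 128454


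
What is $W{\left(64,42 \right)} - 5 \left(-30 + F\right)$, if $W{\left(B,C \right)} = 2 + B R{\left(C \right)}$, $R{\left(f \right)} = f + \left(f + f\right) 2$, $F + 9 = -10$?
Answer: $13687$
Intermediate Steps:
$F = -19$ ($F = -9 - 10 = -19$)
$R{\left(f \right)} = 5 f$ ($R{\left(f \right)} = f + 2 f 2 = f + 4 f = 5 f$)
$W{\left(B,C \right)} = 2 + 5 B C$ ($W{\left(B,C \right)} = 2 + B 5 C = 2 + 5 B C$)
$W{\left(64,42 \right)} - 5 \left(-30 + F\right) = \left(2 + 5 \cdot 64 \cdot 42\right) - 5 \left(-30 - 19\right) = \left(2 + 13440\right) - 5 \left(-49\right) = 13442 - -245 = 13442 + 245 = 13687$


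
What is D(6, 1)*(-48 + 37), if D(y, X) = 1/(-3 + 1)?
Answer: 11/2 ≈ 5.5000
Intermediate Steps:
D(y, X) = -½ (D(y, X) = 1/(-2) = -½)
D(6, 1)*(-48 + 37) = -(-48 + 37)/2 = -½*(-11) = 11/2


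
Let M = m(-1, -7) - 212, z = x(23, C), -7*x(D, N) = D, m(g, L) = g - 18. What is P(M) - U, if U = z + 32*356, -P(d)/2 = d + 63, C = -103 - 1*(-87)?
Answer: -77369/7 ≈ -11053.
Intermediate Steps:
m(g, L) = -18 + g
C = -16 (C = -103 + 87 = -16)
x(D, N) = -D/7
z = -23/7 (z = -1/7*23 = -23/7 ≈ -3.2857)
M = -231 (M = (-18 - 1) - 212 = -19 - 212 = -231)
P(d) = -126 - 2*d (P(d) = -2*(d + 63) = -2*(63 + d) = -126 - 2*d)
U = 79721/7 (U = -23/7 + 32*356 = -23/7 + 11392 = 79721/7 ≈ 11389.)
P(M) - U = (-126 - 2*(-231)) - 1*79721/7 = (-126 + 462) - 79721/7 = 336 - 79721/7 = -77369/7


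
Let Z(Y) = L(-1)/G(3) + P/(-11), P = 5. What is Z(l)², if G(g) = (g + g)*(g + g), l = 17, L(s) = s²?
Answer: 28561/156816 ≈ 0.18213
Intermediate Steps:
G(g) = 4*g² (G(g) = (2*g)*(2*g) = 4*g²)
Z(Y) = -169/396 (Z(Y) = (-1)²/((4*3²)) + 5/(-11) = 1/(4*9) + 5*(-1/11) = 1/36 - 5/11 = -169/396)
Z(l)² = (-169/396)² = 28561/156816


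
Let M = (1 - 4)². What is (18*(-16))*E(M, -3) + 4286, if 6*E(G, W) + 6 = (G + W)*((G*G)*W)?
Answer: 74558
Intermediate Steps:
M = 9 (M = (-3)² = 9)
E(G, W) = -1 + W*G²*(G + W)/6 (E(G, W) = -1 + ((G + W)*((G*G)*W))/6 = -1 + ((G + W)*(G²*W))/6 = -1 + ((G + W)*(W*G²))/6 = -1 + (W*G²*(G + W))/6 = -1 + W*G²*(G + W)/6)
(18*(-16))*E(M, -3) + 4286 = (18*(-16))*(-1 + (⅙)*(-3)*9³ + (⅙)*9²*(-3)²) + 4286 = -288*(-1 + (⅙)*(-3)*729 + (⅙)*81*9) + 4286 = -288*(-1 - 729/2 + 243/2) + 4286 = -288*(-244) + 4286 = 70272 + 4286 = 74558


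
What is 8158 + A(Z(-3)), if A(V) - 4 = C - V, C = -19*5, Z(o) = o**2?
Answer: 8058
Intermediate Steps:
C = -95
A(V) = -91 - V (A(V) = 4 + (-95 - V) = -91 - V)
8158 + A(Z(-3)) = 8158 + (-91 - 1*(-3)**2) = 8158 + (-91 - 1*9) = 8158 + (-91 - 9) = 8158 - 100 = 8058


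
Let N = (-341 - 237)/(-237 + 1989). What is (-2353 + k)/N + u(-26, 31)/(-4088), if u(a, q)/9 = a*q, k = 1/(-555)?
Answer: 779627270323/109282460 ≈ 7134.1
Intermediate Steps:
k = -1/555 ≈ -0.0018018
u(a, q) = 9*a*q (u(a, q) = 9*(a*q) = 9*a*q)
N = -289/876 (N = -578/1752 = -578*1/1752 = -289/876 ≈ -0.32991)
(-2353 + k)/N + u(-26, 31)/(-4088) = (-2353 - 1/555)/(-289/876) + (9*(-26)*31)/(-4088) = -1305916/555*(-876/289) - 7254*(-1/4088) = 381327472/53465 + 3627/2044 = 779627270323/109282460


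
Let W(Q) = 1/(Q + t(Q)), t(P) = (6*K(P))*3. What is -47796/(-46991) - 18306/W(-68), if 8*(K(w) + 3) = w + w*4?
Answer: 109001820714/6713 ≈ 1.6237e+7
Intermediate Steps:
K(w) = -3 + 5*w/8 (K(w) = -3 + (w + w*4)/8 = -3 + (w + 4*w)/8 = -3 + (5*w)/8 = -3 + 5*w/8)
t(P) = -54 + 45*P/4 (t(P) = (6*(-3 + 5*P/8))*3 = (-18 + 15*P/4)*3 = -54 + 45*P/4)
W(Q) = 1/(-54 + 49*Q/4) (W(Q) = 1/(Q + (-54 + 45*Q/4)) = 1/(-54 + 49*Q/4))
-47796/(-46991) - 18306/W(-68) = -47796/(-46991) - 18306/(4/(-216 + 49*(-68))) = -47796*(-1/46991) - 18306/(4/(-216 - 3332)) = 6828/6713 - 18306/(4/(-3548)) = 6828/6713 - 18306/(4*(-1/3548)) = 6828/6713 - 18306/(-1/887) = 6828/6713 - 18306*(-887) = 6828/6713 + 16237422 = 109001820714/6713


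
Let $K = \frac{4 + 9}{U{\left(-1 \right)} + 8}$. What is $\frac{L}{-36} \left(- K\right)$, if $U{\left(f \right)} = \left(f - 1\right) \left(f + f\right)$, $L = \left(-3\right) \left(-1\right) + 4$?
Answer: $\frac{91}{432} \approx 0.21065$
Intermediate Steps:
$L = 7$ ($L = 3 + 4 = 7$)
$U{\left(f \right)} = 2 f \left(-1 + f\right)$ ($U{\left(f \right)} = \left(-1 + f\right) 2 f = 2 f \left(-1 + f\right)$)
$K = \frac{13}{12}$ ($K = \frac{4 + 9}{2 \left(-1\right) \left(-1 - 1\right) + 8} = \frac{13}{2 \left(-1\right) \left(-2\right) + 8} = \frac{13}{4 + 8} = \frac{13}{12} \approx 1.0833$)
$\frac{L}{-36} \left(- K\right) = \frac{7}{-36} \left(\left(-1\right) \frac{13}{12}\right) = 7 \left(- \frac{1}{36}\right) \left(- \frac{13}{12}\right) = \left(- \frac{7}{36}\right) \left(- \frac{13}{12}\right) = \frac{91}{432}$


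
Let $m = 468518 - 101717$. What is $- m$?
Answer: $-366801$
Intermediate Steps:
$m = 366801$
$- m = \left(-1\right) 366801 = -366801$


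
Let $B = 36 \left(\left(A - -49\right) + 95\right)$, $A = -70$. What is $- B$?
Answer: $-2664$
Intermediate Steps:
$B = 2664$ ($B = 36 \left(\left(-70 - -49\right) + 95\right) = 36 \left(\left(-70 + 49\right) + 95\right) = 36 \left(-21 + 95\right) = 36 \cdot 74 = 2664$)
$- B = \left(-1\right) 2664 = -2664$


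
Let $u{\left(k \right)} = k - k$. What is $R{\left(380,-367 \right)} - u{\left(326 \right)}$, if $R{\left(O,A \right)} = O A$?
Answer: $-139460$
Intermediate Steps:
$R{\left(O,A \right)} = A O$
$u{\left(k \right)} = 0$
$R{\left(380,-367 \right)} - u{\left(326 \right)} = \left(-367\right) 380 - 0 = -139460 + 0 = -139460$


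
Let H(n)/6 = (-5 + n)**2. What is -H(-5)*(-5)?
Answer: 3000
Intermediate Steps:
H(n) = 6*(-5 + n)**2
-H(-5)*(-5) = -6*(-5 - 5)**2*(-5) = -6*(-10)**2*(-5) = -6*100*(-5) = -1*600*(-5) = -600*(-5) = 3000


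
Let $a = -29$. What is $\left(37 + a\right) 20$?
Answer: $160$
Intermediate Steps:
$\left(37 + a\right) 20 = \left(37 - 29\right) 20 = 8 \cdot 20 = 160$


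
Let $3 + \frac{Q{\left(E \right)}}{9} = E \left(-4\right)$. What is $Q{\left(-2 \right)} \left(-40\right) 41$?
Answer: $-73800$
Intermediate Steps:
$Q{\left(E \right)} = -27 - 36 E$ ($Q{\left(E \right)} = -27 + 9 E \left(-4\right) = -27 + 9 \left(- 4 E\right) = -27 - 36 E$)
$Q{\left(-2 \right)} \left(-40\right) 41 = \left(-27 - -72\right) \left(-40\right) 41 = \left(-27 + 72\right) \left(-40\right) 41 = 45 \left(-40\right) 41 = \left(-1800\right) 41 = -73800$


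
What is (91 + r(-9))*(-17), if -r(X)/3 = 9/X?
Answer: -1598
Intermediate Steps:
r(X) = -27/X
(91 + r(-9))*(-17) = (91 - 27/(-9))*(-17) = (91 - 27*(-⅑))*(-17) = (91 + 3)*(-17) = 94*(-17) = -1598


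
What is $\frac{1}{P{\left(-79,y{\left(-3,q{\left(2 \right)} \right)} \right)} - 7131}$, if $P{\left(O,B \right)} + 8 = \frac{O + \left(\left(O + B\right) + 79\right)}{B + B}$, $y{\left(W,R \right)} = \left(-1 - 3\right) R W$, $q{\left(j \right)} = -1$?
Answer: $- \frac{24}{171245} \approx -0.00014015$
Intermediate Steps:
$y{\left(W,R \right)} = - 4 R W$
$P{\left(O,B \right)} = -8 + \frac{79 + B + 2 O}{2 B}$ ($P{\left(O,B \right)} = -8 + \frac{O + \left(\left(O + B\right) + 79\right)}{B + B} = -8 + \frac{O + \left(\left(B + O\right) + 79\right)}{2 B} = -8 + \left(O + \left(79 + B + O\right)\right) \frac{1}{2 B} = -8 + \left(79 + B + 2 O\right) \frac{1}{2 B} = -8 + \frac{79 + B + 2 O}{2 B}$)
$\frac{1}{P{\left(-79,y{\left(-3,q{\left(2 \right)} \right)} \right)} - 7131} = \frac{1}{\frac{79 - 15 \left(\left(-4\right) \left(-1\right) \left(-3\right)\right) + 2 \left(-79\right)}{2 \left(\left(-4\right) \left(-1\right) \left(-3\right)\right)} - 7131} = \frac{1}{\frac{79 - -180 - 158}{2 \left(-12\right)} - 7131} = \frac{1}{\frac{1}{2} \left(- \frac{1}{12}\right) \left(79 + 180 - 158\right) - 7131} = \frac{1}{\frac{1}{2} \left(- \frac{1}{12}\right) 101 - 7131} = \frac{1}{- \frac{101}{24} - 7131} = \frac{1}{- \frac{171245}{24}} = - \frac{24}{171245}$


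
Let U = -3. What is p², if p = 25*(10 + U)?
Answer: 30625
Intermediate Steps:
p = 175 (p = 25*(10 - 3) = 25*7 = 175)
p² = 175² = 30625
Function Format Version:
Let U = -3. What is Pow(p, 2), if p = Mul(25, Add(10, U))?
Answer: 30625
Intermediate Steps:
p = 175 (p = Mul(25, Add(10, -3)) = Mul(25, 7) = 175)
Pow(p, 2) = Pow(175, 2) = 30625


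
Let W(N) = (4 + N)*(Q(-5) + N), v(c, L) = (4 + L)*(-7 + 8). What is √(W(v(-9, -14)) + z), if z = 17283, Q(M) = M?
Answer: √17373 ≈ 131.81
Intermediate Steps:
v(c, L) = 4 + L (v(c, L) = (4 + L)*1 = 4 + L)
W(N) = (-5 + N)*(4 + N) (W(N) = (4 + N)*(-5 + N) = (-5 + N)*(4 + N))
√(W(v(-9, -14)) + z) = √((-20 + (4 - 14)² - (4 - 14)) + 17283) = √((-20 + (-10)² - 1*(-10)) + 17283) = √((-20 + 100 + 10) + 17283) = √(90 + 17283) = √17373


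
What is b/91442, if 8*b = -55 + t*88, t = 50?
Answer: 4345/731536 ≈ 0.0059396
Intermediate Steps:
b = 4345/8 (b = (-55 + 50*88)/8 = (-55 + 4400)/8 = (1/8)*4345 = 4345/8 ≈ 543.13)
b/91442 = (4345/8)/91442 = (4345/8)*(1/91442) = 4345/731536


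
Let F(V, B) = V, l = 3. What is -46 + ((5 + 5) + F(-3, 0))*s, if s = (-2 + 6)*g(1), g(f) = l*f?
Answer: 38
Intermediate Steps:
g(f) = 3*f
s = 12 (s = (-2 + 6)*(3*1) = 4*3 = 12)
-46 + ((5 + 5) + F(-3, 0))*s = -46 + ((5 + 5) - 3)*12 = -46 + (10 - 3)*12 = -46 + 7*12 = -46 + 84 = 38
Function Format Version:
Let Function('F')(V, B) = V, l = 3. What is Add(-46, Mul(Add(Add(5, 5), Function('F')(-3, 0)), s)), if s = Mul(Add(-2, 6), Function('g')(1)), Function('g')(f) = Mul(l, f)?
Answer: 38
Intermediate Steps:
Function('g')(f) = Mul(3, f)
s = 12 (s = Mul(Add(-2, 6), Mul(3, 1)) = Mul(4, 3) = 12)
Add(-46, Mul(Add(Add(5, 5), Function('F')(-3, 0)), s)) = Add(-46, Mul(Add(Add(5, 5), -3), 12)) = Add(-46, Mul(Add(10, -3), 12)) = Add(-46, Mul(7, 12)) = Add(-46, 84) = 38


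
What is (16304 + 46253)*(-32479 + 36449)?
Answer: 248351290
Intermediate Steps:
(16304 + 46253)*(-32479 + 36449) = 62557*3970 = 248351290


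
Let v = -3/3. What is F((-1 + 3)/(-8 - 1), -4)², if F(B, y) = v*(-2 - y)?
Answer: 4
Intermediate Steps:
v = -1 (v = -3*⅓ = -1)
F(B, y) = 2 + y (F(B, y) = -(-2 - y) = 2 + y)
F((-1 + 3)/(-8 - 1), -4)² = (2 - 4)² = (-2)² = 4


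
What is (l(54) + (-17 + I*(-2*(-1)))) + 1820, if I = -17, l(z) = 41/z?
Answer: 95567/54 ≈ 1769.8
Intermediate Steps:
(l(54) + (-17 + I*(-2*(-1)))) + 1820 = (41/54 + (-17 - (-34)*(-1))) + 1820 = (41*(1/54) + (-17 - 17*2)) + 1820 = (41/54 + (-17 - 34)) + 1820 = (41/54 - 51) + 1820 = -2713/54 + 1820 = 95567/54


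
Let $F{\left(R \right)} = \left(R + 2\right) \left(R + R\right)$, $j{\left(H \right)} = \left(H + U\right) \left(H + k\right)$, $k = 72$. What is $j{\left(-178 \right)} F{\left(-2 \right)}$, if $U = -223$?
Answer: $0$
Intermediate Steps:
$j{\left(H \right)} = \left(-223 + H\right) \left(72 + H\right)$ ($j{\left(H \right)} = \left(H - 223\right) \left(H + 72\right) = \left(-223 + H\right) \left(72 + H\right)$)
$F{\left(R \right)} = 2 R \left(2 + R\right)$ ($F{\left(R \right)} = \left(2 + R\right) 2 R = 2 R \left(2 + R\right)$)
$j{\left(-178 \right)} F{\left(-2 \right)} = \left(-16056 + \left(-178\right)^{2} - -26878\right) 2 \left(-2\right) \left(2 - 2\right) = \left(-16056 + 31684 + 26878\right) 2 \left(-2\right) 0 = 42506 \cdot 0 = 0$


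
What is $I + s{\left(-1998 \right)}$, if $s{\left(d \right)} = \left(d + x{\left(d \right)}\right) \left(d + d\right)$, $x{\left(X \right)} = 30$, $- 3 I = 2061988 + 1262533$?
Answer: $\frac{20267863}{3} \approx 6.756 \cdot 10^{6}$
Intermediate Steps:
$I = - \frac{3324521}{3}$ ($I = - \frac{2061988 + 1262533}{3} = \left(- \frac{1}{3}\right) 3324521 = - \frac{3324521}{3} \approx -1.1082 \cdot 10^{6}$)
$s{\left(d \right)} = 2 d \left(30 + d\right)$ ($s{\left(d \right)} = \left(d + 30\right) \left(d + d\right) = \left(30 + d\right) 2 d = 2 d \left(30 + d\right)$)
$I + s{\left(-1998 \right)} = - \frac{3324521}{3} + 2 \left(-1998\right) \left(30 - 1998\right) = - \frac{3324521}{3} + 2 \left(-1998\right) \left(-1968\right) = - \frac{3324521}{3} + 7864128 = \frac{20267863}{3}$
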